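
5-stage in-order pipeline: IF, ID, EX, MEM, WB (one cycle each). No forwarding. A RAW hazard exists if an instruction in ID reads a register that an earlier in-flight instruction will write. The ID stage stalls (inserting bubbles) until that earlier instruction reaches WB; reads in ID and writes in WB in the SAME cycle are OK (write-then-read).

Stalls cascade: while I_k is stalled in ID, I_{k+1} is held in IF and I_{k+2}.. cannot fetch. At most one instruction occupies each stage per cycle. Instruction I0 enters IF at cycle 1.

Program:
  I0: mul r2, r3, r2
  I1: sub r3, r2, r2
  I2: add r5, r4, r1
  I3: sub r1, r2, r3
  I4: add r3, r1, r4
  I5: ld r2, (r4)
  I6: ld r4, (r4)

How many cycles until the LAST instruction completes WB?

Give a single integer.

I0 mul r2 <- r3,r2: IF@1 ID@2 stall=0 (-) EX@3 MEM@4 WB@5
I1 sub r3 <- r2,r2: IF@2 ID@3 stall=2 (RAW on I0.r2 (WB@5)) EX@6 MEM@7 WB@8
I2 add r5 <- r4,r1: IF@3 ID@6 stall=0 (-) EX@7 MEM@8 WB@9
I3 sub r1 <- r2,r3: IF@6 ID@7 stall=1 (RAW on I1.r3 (WB@8)) EX@9 MEM@10 WB@11
I4 add r3 <- r1,r4: IF@7 ID@9 stall=2 (RAW on I3.r1 (WB@11)) EX@12 MEM@13 WB@14
I5 ld r2 <- r4: IF@9 ID@12 stall=0 (-) EX@13 MEM@14 WB@15
I6 ld r4 <- r4: IF@12 ID@13 stall=0 (-) EX@14 MEM@15 WB@16

Answer: 16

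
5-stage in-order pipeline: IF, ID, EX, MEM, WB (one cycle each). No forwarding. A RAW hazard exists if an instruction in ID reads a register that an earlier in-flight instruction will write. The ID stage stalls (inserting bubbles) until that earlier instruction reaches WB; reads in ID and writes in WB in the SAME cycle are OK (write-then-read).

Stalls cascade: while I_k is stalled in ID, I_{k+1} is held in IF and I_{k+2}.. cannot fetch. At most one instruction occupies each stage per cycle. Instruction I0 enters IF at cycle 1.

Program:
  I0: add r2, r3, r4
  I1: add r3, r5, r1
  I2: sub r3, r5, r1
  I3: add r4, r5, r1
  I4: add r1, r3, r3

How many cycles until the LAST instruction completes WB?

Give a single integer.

I0 add r2 <- r3,r4: IF@1 ID@2 stall=0 (-) EX@3 MEM@4 WB@5
I1 add r3 <- r5,r1: IF@2 ID@3 stall=0 (-) EX@4 MEM@5 WB@6
I2 sub r3 <- r5,r1: IF@3 ID@4 stall=0 (-) EX@5 MEM@6 WB@7
I3 add r4 <- r5,r1: IF@4 ID@5 stall=0 (-) EX@6 MEM@7 WB@8
I4 add r1 <- r3,r3: IF@5 ID@6 stall=1 (RAW on I2.r3 (WB@7)) EX@8 MEM@9 WB@10

Answer: 10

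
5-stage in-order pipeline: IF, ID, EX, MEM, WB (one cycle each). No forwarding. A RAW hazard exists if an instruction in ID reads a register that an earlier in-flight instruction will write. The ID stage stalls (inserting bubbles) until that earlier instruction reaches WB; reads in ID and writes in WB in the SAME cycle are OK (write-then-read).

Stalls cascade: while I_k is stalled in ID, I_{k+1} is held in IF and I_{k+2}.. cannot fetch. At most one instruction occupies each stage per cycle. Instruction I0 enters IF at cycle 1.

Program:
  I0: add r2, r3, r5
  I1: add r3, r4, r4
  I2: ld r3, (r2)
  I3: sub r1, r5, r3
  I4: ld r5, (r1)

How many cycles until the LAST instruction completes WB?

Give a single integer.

Answer: 14

Derivation:
I0 add r2 <- r3,r5: IF@1 ID@2 stall=0 (-) EX@3 MEM@4 WB@5
I1 add r3 <- r4,r4: IF@2 ID@3 stall=0 (-) EX@4 MEM@5 WB@6
I2 ld r3 <- r2: IF@3 ID@4 stall=1 (RAW on I0.r2 (WB@5)) EX@6 MEM@7 WB@8
I3 sub r1 <- r5,r3: IF@4 ID@6 stall=2 (RAW on I2.r3 (WB@8)) EX@9 MEM@10 WB@11
I4 ld r5 <- r1: IF@6 ID@9 stall=2 (RAW on I3.r1 (WB@11)) EX@12 MEM@13 WB@14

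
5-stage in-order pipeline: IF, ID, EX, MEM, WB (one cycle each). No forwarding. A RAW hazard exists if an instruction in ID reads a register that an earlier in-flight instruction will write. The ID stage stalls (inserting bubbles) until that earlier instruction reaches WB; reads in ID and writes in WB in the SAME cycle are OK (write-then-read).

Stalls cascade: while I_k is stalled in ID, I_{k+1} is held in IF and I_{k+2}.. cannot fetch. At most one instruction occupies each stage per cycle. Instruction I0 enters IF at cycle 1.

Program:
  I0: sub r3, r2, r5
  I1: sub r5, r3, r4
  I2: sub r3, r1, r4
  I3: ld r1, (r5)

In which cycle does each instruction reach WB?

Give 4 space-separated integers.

I0 sub r3 <- r2,r5: IF@1 ID@2 stall=0 (-) EX@3 MEM@4 WB@5
I1 sub r5 <- r3,r4: IF@2 ID@3 stall=2 (RAW on I0.r3 (WB@5)) EX@6 MEM@7 WB@8
I2 sub r3 <- r1,r4: IF@3 ID@6 stall=0 (-) EX@7 MEM@8 WB@9
I3 ld r1 <- r5: IF@6 ID@7 stall=1 (RAW on I1.r5 (WB@8)) EX@9 MEM@10 WB@11

Answer: 5 8 9 11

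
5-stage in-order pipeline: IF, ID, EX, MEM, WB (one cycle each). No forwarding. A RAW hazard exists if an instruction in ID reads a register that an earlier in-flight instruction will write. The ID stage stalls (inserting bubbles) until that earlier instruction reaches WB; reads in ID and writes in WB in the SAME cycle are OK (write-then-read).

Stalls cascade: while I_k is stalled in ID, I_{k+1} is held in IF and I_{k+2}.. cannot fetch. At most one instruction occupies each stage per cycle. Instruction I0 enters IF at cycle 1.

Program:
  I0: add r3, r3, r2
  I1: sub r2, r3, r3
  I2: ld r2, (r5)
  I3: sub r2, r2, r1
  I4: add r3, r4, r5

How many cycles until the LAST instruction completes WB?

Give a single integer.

Answer: 13

Derivation:
I0 add r3 <- r3,r2: IF@1 ID@2 stall=0 (-) EX@3 MEM@4 WB@5
I1 sub r2 <- r3,r3: IF@2 ID@3 stall=2 (RAW on I0.r3 (WB@5)) EX@6 MEM@7 WB@8
I2 ld r2 <- r5: IF@3 ID@6 stall=0 (-) EX@7 MEM@8 WB@9
I3 sub r2 <- r2,r1: IF@6 ID@7 stall=2 (RAW on I2.r2 (WB@9)) EX@10 MEM@11 WB@12
I4 add r3 <- r4,r5: IF@7 ID@10 stall=0 (-) EX@11 MEM@12 WB@13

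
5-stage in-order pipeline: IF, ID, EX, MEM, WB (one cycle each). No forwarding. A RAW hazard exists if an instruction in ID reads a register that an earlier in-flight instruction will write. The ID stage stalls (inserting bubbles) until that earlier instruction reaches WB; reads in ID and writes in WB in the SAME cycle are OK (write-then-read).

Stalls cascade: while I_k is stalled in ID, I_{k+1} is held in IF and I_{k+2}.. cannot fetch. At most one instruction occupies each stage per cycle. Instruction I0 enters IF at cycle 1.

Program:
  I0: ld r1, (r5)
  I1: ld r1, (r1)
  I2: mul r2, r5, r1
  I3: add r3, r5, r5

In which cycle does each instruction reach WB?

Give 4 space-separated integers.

Answer: 5 8 11 12

Derivation:
I0 ld r1 <- r5: IF@1 ID@2 stall=0 (-) EX@3 MEM@4 WB@5
I1 ld r1 <- r1: IF@2 ID@3 stall=2 (RAW on I0.r1 (WB@5)) EX@6 MEM@7 WB@8
I2 mul r2 <- r5,r1: IF@3 ID@6 stall=2 (RAW on I1.r1 (WB@8)) EX@9 MEM@10 WB@11
I3 add r3 <- r5,r5: IF@6 ID@9 stall=0 (-) EX@10 MEM@11 WB@12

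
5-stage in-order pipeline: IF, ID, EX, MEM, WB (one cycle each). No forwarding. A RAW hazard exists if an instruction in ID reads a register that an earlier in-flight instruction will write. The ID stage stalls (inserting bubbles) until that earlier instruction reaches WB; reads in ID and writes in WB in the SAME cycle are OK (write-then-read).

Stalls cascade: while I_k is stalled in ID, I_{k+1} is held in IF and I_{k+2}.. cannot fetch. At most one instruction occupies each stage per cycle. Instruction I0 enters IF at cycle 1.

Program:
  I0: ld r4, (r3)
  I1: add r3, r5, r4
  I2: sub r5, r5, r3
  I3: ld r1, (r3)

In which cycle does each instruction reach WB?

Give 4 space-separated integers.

I0 ld r4 <- r3: IF@1 ID@2 stall=0 (-) EX@3 MEM@4 WB@5
I1 add r3 <- r5,r4: IF@2 ID@3 stall=2 (RAW on I0.r4 (WB@5)) EX@6 MEM@7 WB@8
I2 sub r5 <- r5,r3: IF@3 ID@6 stall=2 (RAW on I1.r3 (WB@8)) EX@9 MEM@10 WB@11
I3 ld r1 <- r3: IF@6 ID@9 stall=0 (-) EX@10 MEM@11 WB@12

Answer: 5 8 11 12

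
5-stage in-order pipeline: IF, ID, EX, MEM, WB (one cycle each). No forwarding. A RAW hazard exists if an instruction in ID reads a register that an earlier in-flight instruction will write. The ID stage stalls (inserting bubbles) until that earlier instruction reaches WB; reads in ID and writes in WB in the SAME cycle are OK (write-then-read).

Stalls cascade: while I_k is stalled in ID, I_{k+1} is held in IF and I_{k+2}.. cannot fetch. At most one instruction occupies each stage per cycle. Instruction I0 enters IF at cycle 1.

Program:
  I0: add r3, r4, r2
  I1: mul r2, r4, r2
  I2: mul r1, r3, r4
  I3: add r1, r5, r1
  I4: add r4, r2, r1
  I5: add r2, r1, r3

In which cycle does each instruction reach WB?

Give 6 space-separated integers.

I0 add r3 <- r4,r2: IF@1 ID@2 stall=0 (-) EX@3 MEM@4 WB@5
I1 mul r2 <- r4,r2: IF@2 ID@3 stall=0 (-) EX@4 MEM@5 WB@6
I2 mul r1 <- r3,r4: IF@3 ID@4 stall=1 (RAW on I0.r3 (WB@5)) EX@6 MEM@7 WB@8
I3 add r1 <- r5,r1: IF@4 ID@6 stall=2 (RAW on I2.r1 (WB@8)) EX@9 MEM@10 WB@11
I4 add r4 <- r2,r1: IF@6 ID@9 stall=2 (RAW on I3.r1 (WB@11)) EX@12 MEM@13 WB@14
I5 add r2 <- r1,r3: IF@9 ID@12 stall=0 (-) EX@13 MEM@14 WB@15

Answer: 5 6 8 11 14 15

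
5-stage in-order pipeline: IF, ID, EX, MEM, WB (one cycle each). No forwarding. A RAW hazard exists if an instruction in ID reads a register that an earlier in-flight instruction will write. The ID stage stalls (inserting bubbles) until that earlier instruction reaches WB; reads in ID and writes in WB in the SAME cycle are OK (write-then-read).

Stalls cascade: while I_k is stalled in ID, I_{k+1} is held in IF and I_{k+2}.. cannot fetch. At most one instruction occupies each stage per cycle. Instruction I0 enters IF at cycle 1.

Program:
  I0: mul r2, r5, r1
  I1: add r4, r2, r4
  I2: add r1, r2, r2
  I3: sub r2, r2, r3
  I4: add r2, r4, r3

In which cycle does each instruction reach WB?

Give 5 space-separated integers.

I0 mul r2 <- r5,r1: IF@1 ID@2 stall=0 (-) EX@3 MEM@4 WB@5
I1 add r4 <- r2,r4: IF@2 ID@3 stall=2 (RAW on I0.r2 (WB@5)) EX@6 MEM@7 WB@8
I2 add r1 <- r2,r2: IF@3 ID@6 stall=0 (-) EX@7 MEM@8 WB@9
I3 sub r2 <- r2,r3: IF@6 ID@7 stall=0 (-) EX@8 MEM@9 WB@10
I4 add r2 <- r4,r3: IF@7 ID@8 stall=0 (-) EX@9 MEM@10 WB@11

Answer: 5 8 9 10 11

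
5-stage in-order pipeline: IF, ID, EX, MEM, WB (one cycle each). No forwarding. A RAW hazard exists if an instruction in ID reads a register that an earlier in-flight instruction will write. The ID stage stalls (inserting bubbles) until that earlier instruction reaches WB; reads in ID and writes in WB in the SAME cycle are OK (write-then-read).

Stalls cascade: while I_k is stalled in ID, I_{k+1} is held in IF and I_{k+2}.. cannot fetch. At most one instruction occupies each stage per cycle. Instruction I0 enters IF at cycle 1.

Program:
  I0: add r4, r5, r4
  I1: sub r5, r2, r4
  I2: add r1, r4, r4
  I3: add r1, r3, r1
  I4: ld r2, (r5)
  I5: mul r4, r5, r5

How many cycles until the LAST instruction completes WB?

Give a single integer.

I0 add r4 <- r5,r4: IF@1 ID@2 stall=0 (-) EX@3 MEM@4 WB@5
I1 sub r5 <- r2,r4: IF@2 ID@3 stall=2 (RAW on I0.r4 (WB@5)) EX@6 MEM@7 WB@8
I2 add r1 <- r4,r4: IF@3 ID@6 stall=0 (-) EX@7 MEM@8 WB@9
I3 add r1 <- r3,r1: IF@6 ID@7 stall=2 (RAW on I2.r1 (WB@9)) EX@10 MEM@11 WB@12
I4 ld r2 <- r5: IF@7 ID@10 stall=0 (-) EX@11 MEM@12 WB@13
I5 mul r4 <- r5,r5: IF@10 ID@11 stall=0 (-) EX@12 MEM@13 WB@14

Answer: 14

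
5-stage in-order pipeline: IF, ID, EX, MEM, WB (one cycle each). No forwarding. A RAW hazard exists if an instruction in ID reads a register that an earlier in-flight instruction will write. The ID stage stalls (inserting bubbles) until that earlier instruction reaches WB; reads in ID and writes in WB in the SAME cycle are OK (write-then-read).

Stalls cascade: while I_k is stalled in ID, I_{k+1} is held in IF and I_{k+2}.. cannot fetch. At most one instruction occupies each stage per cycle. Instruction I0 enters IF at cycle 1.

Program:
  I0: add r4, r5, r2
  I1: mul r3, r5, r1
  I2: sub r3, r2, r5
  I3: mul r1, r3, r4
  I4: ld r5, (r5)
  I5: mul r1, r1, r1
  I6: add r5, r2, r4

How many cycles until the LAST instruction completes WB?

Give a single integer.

Answer: 14

Derivation:
I0 add r4 <- r5,r2: IF@1 ID@2 stall=0 (-) EX@3 MEM@4 WB@5
I1 mul r3 <- r5,r1: IF@2 ID@3 stall=0 (-) EX@4 MEM@5 WB@6
I2 sub r3 <- r2,r5: IF@3 ID@4 stall=0 (-) EX@5 MEM@6 WB@7
I3 mul r1 <- r3,r4: IF@4 ID@5 stall=2 (RAW on I2.r3 (WB@7)) EX@8 MEM@9 WB@10
I4 ld r5 <- r5: IF@5 ID@8 stall=0 (-) EX@9 MEM@10 WB@11
I5 mul r1 <- r1,r1: IF@8 ID@9 stall=1 (RAW on I3.r1 (WB@10)) EX@11 MEM@12 WB@13
I6 add r5 <- r2,r4: IF@9 ID@11 stall=0 (-) EX@12 MEM@13 WB@14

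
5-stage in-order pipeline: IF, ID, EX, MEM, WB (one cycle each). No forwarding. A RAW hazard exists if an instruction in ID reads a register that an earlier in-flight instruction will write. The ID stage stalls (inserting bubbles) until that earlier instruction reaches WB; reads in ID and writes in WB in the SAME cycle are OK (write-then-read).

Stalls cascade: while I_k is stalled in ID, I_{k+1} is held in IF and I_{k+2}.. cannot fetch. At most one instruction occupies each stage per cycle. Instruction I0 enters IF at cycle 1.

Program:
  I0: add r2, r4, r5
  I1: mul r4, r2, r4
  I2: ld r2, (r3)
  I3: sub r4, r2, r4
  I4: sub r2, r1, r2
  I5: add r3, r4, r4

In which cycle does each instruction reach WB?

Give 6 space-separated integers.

I0 add r2 <- r4,r5: IF@1 ID@2 stall=0 (-) EX@3 MEM@4 WB@5
I1 mul r4 <- r2,r4: IF@2 ID@3 stall=2 (RAW on I0.r2 (WB@5)) EX@6 MEM@7 WB@8
I2 ld r2 <- r3: IF@3 ID@6 stall=0 (-) EX@7 MEM@8 WB@9
I3 sub r4 <- r2,r4: IF@6 ID@7 stall=2 (RAW on I2.r2 (WB@9)) EX@10 MEM@11 WB@12
I4 sub r2 <- r1,r2: IF@7 ID@10 stall=0 (-) EX@11 MEM@12 WB@13
I5 add r3 <- r4,r4: IF@10 ID@11 stall=1 (RAW on I3.r4 (WB@12)) EX@13 MEM@14 WB@15

Answer: 5 8 9 12 13 15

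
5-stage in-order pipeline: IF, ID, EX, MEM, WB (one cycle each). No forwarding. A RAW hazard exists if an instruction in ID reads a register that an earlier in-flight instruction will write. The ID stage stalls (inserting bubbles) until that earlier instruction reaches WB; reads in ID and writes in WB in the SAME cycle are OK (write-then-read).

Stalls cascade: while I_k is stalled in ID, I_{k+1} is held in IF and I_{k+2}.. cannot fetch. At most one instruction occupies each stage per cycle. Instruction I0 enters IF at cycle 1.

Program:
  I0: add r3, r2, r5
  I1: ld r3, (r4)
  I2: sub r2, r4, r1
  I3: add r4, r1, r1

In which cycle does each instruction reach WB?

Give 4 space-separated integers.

I0 add r3 <- r2,r5: IF@1 ID@2 stall=0 (-) EX@3 MEM@4 WB@5
I1 ld r3 <- r4: IF@2 ID@3 stall=0 (-) EX@4 MEM@5 WB@6
I2 sub r2 <- r4,r1: IF@3 ID@4 stall=0 (-) EX@5 MEM@6 WB@7
I3 add r4 <- r1,r1: IF@4 ID@5 stall=0 (-) EX@6 MEM@7 WB@8

Answer: 5 6 7 8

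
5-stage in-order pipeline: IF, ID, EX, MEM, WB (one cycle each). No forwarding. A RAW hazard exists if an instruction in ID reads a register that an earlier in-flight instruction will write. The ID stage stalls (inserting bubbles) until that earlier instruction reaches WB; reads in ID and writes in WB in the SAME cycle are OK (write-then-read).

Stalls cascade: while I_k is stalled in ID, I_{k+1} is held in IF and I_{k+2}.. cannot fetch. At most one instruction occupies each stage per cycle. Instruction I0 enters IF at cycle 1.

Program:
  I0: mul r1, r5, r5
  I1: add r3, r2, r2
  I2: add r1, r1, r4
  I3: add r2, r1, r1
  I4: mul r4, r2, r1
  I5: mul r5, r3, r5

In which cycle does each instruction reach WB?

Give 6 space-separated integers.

I0 mul r1 <- r5,r5: IF@1 ID@2 stall=0 (-) EX@3 MEM@4 WB@5
I1 add r3 <- r2,r2: IF@2 ID@3 stall=0 (-) EX@4 MEM@5 WB@6
I2 add r1 <- r1,r4: IF@3 ID@4 stall=1 (RAW on I0.r1 (WB@5)) EX@6 MEM@7 WB@8
I3 add r2 <- r1,r1: IF@4 ID@6 stall=2 (RAW on I2.r1 (WB@8)) EX@9 MEM@10 WB@11
I4 mul r4 <- r2,r1: IF@6 ID@9 stall=2 (RAW on I3.r2 (WB@11)) EX@12 MEM@13 WB@14
I5 mul r5 <- r3,r5: IF@9 ID@12 stall=0 (-) EX@13 MEM@14 WB@15

Answer: 5 6 8 11 14 15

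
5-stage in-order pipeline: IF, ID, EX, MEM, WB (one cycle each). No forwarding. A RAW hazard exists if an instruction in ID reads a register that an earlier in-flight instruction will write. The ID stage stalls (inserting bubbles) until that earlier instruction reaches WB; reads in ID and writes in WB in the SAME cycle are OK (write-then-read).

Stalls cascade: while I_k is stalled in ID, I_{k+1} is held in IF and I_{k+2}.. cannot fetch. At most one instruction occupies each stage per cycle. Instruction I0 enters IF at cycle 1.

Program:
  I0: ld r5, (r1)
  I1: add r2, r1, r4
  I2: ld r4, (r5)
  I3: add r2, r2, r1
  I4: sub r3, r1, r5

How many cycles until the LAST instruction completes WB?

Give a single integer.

Answer: 10

Derivation:
I0 ld r5 <- r1: IF@1 ID@2 stall=0 (-) EX@3 MEM@4 WB@5
I1 add r2 <- r1,r4: IF@2 ID@3 stall=0 (-) EX@4 MEM@5 WB@6
I2 ld r4 <- r5: IF@3 ID@4 stall=1 (RAW on I0.r5 (WB@5)) EX@6 MEM@7 WB@8
I3 add r2 <- r2,r1: IF@4 ID@6 stall=0 (-) EX@7 MEM@8 WB@9
I4 sub r3 <- r1,r5: IF@6 ID@7 stall=0 (-) EX@8 MEM@9 WB@10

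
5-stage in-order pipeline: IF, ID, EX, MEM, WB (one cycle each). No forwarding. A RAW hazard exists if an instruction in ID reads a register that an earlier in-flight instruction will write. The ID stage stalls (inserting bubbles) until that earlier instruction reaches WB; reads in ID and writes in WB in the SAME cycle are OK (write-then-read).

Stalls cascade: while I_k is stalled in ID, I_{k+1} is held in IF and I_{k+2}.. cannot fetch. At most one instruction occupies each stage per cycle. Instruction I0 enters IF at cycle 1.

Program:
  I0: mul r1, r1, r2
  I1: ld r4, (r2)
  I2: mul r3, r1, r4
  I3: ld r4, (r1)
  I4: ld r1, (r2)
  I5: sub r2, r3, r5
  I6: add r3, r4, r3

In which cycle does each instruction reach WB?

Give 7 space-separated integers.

Answer: 5 6 9 10 11 12 13

Derivation:
I0 mul r1 <- r1,r2: IF@1 ID@2 stall=0 (-) EX@3 MEM@4 WB@5
I1 ld r4 <- r2: IF@2 ID@3 stall=0 (-) EX@4 MEM@5 WB@6
I2 mul r3 <- r1,r4: IF@3 ID@4 stall=2 (RAW on I1.r4 (WB@6)) EX@7 MEM@8 WB@9
I3 ld r4 <- r1: IF@4 ID@7 stall=0 (-) EX@8 MEM@9 WB@10
I4 ld r1 <- r2: IF@7 ID@8 stall=0 (-) EX@9 MEM@10 WB@11
I5 sub r2 <- r3,r5: IF@8 ID@9 stall=0 (-) EX@10 MEM@11 WB@12
I6 add r3 <- r4,r3: IF@9 ID@10 stall=0 (-) EX@11 MEM@12 WB@13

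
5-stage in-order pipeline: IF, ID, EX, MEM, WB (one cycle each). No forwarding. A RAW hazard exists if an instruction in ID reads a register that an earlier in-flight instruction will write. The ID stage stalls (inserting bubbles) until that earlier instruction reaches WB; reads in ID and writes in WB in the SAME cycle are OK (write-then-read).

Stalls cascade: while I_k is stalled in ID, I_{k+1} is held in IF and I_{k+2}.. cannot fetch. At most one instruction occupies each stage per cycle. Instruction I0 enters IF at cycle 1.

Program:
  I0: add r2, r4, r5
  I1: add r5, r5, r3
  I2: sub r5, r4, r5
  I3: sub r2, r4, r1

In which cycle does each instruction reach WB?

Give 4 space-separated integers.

Answer: 5 6 9 10

Derivation:
I0 add r2 <- r4,r5: IF@1 ID@2 stall=0 (-) EX@3 MEM@4 WB@5
I1 add r5 <- r5,r3: IF@2 ID@3 stall=0 (-) EX@4 MEM@5 WB@6
I2 sub r5 <- r4,r5: IF@3 ID@4 stall=2 (RAW on I1.r5 (WB@6)) EX@7 MEM@8 WB@9
I3 sub r2 <- r4,r1: IF@4 ID@7 stall=0 (-) EX@8 MEM@9 WB@10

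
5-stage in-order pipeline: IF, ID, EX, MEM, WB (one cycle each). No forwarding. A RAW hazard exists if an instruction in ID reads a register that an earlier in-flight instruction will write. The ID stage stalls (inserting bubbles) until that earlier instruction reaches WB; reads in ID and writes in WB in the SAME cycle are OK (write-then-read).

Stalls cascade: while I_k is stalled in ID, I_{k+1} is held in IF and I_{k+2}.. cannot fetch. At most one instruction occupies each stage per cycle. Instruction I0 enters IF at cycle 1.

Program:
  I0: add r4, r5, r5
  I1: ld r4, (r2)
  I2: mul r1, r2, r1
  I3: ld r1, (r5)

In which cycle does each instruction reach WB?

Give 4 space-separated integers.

Answer: 5 6 7 8

Derivation:
I0 add r4 <- r5,r5: IF@1 ID@2 stall=0 (-) EX@3 MEM@4 WB@5
I1 ld r4 <- r2: IF@2 ID@3 stall=0 (-) EX@4 MEM@5 WB@6
I2 mul r1 <- r2,r1: IF@3 ID@4 stall=0 (-) EX@5 MEM@6 WB@7
I3 ld r1 <- r5: IF@4 ID@5 stall=0 (-) EX@6 MEM@7 WB@8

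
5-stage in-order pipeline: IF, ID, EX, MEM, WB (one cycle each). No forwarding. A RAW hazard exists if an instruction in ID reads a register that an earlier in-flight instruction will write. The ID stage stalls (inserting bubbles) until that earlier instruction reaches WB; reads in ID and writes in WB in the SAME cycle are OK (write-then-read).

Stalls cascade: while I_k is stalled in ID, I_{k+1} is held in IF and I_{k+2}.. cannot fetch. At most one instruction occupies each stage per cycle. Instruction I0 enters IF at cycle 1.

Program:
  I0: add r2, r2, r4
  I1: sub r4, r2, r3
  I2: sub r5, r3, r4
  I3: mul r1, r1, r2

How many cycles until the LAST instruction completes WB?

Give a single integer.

I0 add r2 <- r2,r4: IF@1 ID@2 stall=0 (-) EX@3 MEM@4 WB@5
I1 sub r4 <- r2,r3: IF@2 ID@3 stall=2 (RAW on I0.r2 (WB@5)) EX@6 MEM@7 WB@8
I2 sub r5 <- r3,r4: IF@3 ID@6 stall=2 (RAW on I1.r4 (WB@8)) EX@9 MEM@10 WB@11
I3 mul r1 <- r1,r2: IF@6 ID@9 stall=0 (-) EX@10 MEM@11 WB@12

Answer: 12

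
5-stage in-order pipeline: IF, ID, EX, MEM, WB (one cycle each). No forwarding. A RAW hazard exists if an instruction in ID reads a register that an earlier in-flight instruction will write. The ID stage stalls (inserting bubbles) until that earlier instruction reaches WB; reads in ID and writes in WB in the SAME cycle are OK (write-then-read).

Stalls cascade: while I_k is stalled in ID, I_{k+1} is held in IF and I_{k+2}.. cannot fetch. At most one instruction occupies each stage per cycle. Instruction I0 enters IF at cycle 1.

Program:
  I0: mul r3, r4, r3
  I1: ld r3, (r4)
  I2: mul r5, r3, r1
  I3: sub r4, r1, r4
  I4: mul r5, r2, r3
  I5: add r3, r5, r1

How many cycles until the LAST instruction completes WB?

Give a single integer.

I0 mul r3 <- r4,r3: IF@1 ID@2 stall=0 (-) EX@3 MEM@4 WB@5
I1 ld r3 <- r4: IF@2 ID@3 stall=0 (-) EX@4 MEM@5 WB@6
I2 mul r5 <- r3,r1: IF@3 ID@4 stall=2 (RAW on I1.r3 (WB@6)) EX@7 MEM@8 WB@9
I3 sub r4 <- r1,r4: IF@4 ID@7 stall=0 (-) EX@8 MEM@9 WB@10
I4 mul r5 <- r2,r3: IF@7 ID@8 stall=0 (-) EX@9 MEM@10 WB@11
I5 add r3 <- r5,r1: IF@8 ID@9 stall=2 (RAW on I4.r5 (WB@11)) EX@12 MEM@13 WB@14

Answer: 14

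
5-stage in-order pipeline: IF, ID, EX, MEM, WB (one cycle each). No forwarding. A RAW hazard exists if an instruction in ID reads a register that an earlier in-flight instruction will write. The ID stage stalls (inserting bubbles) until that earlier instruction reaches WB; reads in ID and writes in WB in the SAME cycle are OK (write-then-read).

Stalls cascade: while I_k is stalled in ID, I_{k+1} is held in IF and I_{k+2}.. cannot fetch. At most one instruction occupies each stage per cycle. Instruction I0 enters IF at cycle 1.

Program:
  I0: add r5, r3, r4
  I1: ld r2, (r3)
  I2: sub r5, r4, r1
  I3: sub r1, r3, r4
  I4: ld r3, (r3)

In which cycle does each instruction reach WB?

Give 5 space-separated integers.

Answer: 5 6 7 8 9

Derivation:
I0 add r5 <- r3,r4: IF@1 ID@2 stall=0 (-) EX@3 MEM@4 WB@5
I1 ld r2 <- r3: IF@2 ID@3 stall=0 (-) EX@4 MEM@5 WB@6
I2 sub r5 <- r4,r1: IF@3 ID@4 stall=0 (-) EX@5 MEM@6 WB@7
I3 sub r1 <- r3,r4: IF@4 ID@5 stall=0 (-) EX@6 MEM@7 WB@8
I4 ld r3 <- r3: IF@5 ID@6 stall=0 (-) EX@7 MEM@8 WB@9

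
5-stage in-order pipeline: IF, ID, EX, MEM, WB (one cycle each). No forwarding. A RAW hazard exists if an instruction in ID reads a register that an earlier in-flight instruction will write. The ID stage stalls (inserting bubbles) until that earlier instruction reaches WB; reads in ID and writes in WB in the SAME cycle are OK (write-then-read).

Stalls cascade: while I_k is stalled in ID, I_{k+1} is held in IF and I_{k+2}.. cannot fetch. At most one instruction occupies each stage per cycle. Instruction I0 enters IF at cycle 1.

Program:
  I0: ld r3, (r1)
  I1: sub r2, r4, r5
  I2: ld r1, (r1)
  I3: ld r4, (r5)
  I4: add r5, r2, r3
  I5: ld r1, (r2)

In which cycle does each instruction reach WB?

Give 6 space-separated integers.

I0 ld r3 <- r1: IF@1 ID@2 stall=0 (-) EX@3 MEM@4 WB@5
I1 sub r2 <- r4,r5: IF@2 ID@3 stall=0 (-) EX@4 MEM@5 WB@6
I2 ld r1 <- r1: IF@3 ID@4 stall=0 (-) EX@5 MEM@6 WB@7
I3 ld r4 <- r5: IF@4 ID@5 stall=0 (-) EX@6 MEM@7 WB@8
I4 add r5 <- r2,r3: IF@5 ID@6 stall=0 (-) EX@7 MEM@8 WB@9
I5 ld r1 <- r2: IF@6 ID@7 stall=0 (-) EX@8 MEM@9 WB@10

Answer: 5 6 7 8 9 10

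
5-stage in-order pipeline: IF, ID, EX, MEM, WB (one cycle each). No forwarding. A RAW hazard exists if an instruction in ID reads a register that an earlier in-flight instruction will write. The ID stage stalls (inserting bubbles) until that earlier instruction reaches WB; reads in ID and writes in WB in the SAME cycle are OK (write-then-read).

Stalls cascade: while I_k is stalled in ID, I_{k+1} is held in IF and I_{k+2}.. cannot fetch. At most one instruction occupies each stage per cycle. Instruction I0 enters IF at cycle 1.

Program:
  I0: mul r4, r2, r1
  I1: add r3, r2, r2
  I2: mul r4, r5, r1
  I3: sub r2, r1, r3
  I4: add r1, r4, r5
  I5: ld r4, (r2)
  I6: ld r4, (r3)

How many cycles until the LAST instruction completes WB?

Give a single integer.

I0 mul r4 <- r2,r1: IF@1 ID@2 stall=0 (-) EX@3 MEM@4 WB@5
I1 add r3 <- r2,r2: IF@2 ID@3 stall=0 (-) EX@4 MEM@5 WB@6
I2 mul r4 <- r5,r1: IF@3 ID@4 stall=0 (-) EX@5 MEM@6 WB@7
I3 sub r2 <- r1,r3: IF@4 ID@5 stall=1 (RAW on I1.r3 (WB@6)) EX@7 MEM@8 WB@9
I4 add r1 <- r4,r5: IF@5 ID@7 stall=0 (-) EX@8 MEM@9 WB@10
I5 ld r4 <- r2: IF@7 ID@8 stall=1 (RAW on I3.r2 (WB@9)) EX@10 MEM@11 WB@12
I6 ld r4 <- r3: IF@8 ID@10 stall=0 (-) EX@11 MEM@12 WB@13

Answer: 13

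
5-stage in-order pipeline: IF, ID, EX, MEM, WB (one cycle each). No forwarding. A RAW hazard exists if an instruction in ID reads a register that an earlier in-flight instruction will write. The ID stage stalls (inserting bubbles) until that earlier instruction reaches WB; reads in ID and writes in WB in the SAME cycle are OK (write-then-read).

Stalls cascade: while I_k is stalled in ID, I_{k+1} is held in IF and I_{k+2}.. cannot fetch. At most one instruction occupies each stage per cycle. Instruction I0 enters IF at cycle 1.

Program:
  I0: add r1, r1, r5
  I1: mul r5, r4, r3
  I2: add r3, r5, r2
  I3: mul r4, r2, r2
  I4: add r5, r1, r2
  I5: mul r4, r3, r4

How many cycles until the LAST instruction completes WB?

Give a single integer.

I0 add r1 <- r1,r5: IF@1 ID@2 stall=0 (-) EX@3 MEM@4 WB@5
I1 mul r5 <- r4,r3: IF@2 ID@3 stall=0 (-) EX@4 MEM@5 WB@6
I2 add r3 <- r5,r2: IF@3 ID@4 stall=2 (RAW on I1.r5 (WB@6)) EX@7 MEM@8 WB@9
I3 mul r4 <- r2,r2: IF@4 ID@7 stall=0 (-) EX@8 MEM@9 WB@10
I4 add r5 <- r1,r2: IF@7 ID@8 stall=0 (-) EX@9 MEM@10 WB@11
I5 mul r4 <- r3,r4: IF@8 ID@9 stall=1 (RAW on I3.r4 (WB@10)) EX@11 MEM@12 WB@13

Answer: 13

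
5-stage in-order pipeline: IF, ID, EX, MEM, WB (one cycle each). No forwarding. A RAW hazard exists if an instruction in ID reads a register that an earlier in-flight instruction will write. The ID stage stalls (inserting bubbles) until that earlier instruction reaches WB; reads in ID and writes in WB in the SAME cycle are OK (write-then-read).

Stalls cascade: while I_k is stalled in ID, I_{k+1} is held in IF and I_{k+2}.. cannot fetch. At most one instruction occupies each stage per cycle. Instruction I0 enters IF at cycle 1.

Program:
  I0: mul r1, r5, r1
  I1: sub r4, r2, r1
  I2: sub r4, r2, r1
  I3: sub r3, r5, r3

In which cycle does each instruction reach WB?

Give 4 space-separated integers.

I0 mul r1 <- r5,r1: IF@1 ID@2 stall=0 (-) EX@3 MEM@4 WB@5
I1 sub r4 <- r2,r1: IF@2 ID@3 stall=2 (RAW on I0.r1 (WB@5)) EX@6 MEM@7 WB@8
I2 sub r4 <- r2,r1: IF@3 ID@6 stall=0 (-) EX@7 MEM@8 WB@9
I3 sub r3 <- r5,r3: IF@6 ID@7 stall=0 (-) EX@8 MEM@9 WB@10

Answer: 5 8 9 10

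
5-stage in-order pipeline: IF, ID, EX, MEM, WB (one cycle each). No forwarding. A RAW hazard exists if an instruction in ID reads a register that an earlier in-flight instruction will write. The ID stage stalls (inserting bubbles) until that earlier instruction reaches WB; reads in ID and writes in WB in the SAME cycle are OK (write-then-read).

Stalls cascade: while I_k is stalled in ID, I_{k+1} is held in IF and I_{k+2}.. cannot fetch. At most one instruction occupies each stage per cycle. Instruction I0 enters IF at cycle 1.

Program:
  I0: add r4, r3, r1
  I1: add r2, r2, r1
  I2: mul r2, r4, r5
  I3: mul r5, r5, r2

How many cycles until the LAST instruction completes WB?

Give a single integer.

Answer: 11

Derivation:
I0 add r4 <- r3,r1: IF@1 ID@2 stall=0 (-) EX@3 MEM@4 WB@5
I1 add r2 <- r2,r1: IF@2 ID@3 stall=0 (-) EX@4 MEM@5 WB@6
I2 mul r2 <- r4,r5: IF@3 ID@4 stall=1 (RAW on I0.r4 (WB@5)) EX@6 MEM@7 WB@8
I3 mul r5 <- r5,r2: IF@4 ID@6 stall=2 (RAW on I2.r2 (WB@8)) EX@9 MEM@10 WB@11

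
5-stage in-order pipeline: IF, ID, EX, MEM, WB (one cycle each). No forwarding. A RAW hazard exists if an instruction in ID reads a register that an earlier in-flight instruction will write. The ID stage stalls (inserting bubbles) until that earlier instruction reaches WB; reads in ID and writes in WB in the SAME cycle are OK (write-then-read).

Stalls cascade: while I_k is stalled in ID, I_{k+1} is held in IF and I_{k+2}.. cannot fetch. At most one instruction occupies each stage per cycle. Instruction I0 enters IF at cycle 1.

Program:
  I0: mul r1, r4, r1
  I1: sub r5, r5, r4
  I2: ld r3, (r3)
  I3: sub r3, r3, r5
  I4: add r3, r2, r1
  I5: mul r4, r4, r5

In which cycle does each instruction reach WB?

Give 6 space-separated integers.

Answer: 5 6 7 10 11 12

Derivation:
I0 mul r1 <- r4,r1: IF@1 ID@2 stall=0 (-) EX@3 MEM@4 WB@5
I1 sub r5 <- r5,r4: IF@2 ID@3 stall=0 (-) EX@4 MEM@5 WB@6
I2 ld r3 <- r3: IF@3 ID@4 stall=0 (-) EX@5 MEM@6 WB@7
I3 sub r3 <- r3,r5: IF@4 ID@5 stall=2 (RAW on I2.r3 (WB@7)) EX@8 MEM@9 WB@10
I4 add r3 <- r2,r1: IF@5 ID@8 stall=0 (-) EX@9 MEM@10 WB@11
I5 mul r4 <- r4,r5: IF@8 ID@9 stall=0 (-) EX@10 MEM@11 WB@12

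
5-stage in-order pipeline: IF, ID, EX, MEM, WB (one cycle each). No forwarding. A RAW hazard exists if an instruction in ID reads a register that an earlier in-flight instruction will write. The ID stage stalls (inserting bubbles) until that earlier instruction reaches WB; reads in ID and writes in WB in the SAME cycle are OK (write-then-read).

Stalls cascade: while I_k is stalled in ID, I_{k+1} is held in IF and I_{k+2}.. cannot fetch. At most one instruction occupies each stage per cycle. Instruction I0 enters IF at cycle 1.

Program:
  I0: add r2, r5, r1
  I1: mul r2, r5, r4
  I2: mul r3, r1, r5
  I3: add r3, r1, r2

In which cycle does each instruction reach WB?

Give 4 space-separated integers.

Answer: 5 6 7 9

Derivation:
I0 add r2 <- r5,r1: IF@1 ID@2 stall=0 (-) EX@3 MEM@4 WB@5
I1 mul r2 <- r5,r4: IF@2 ID@3 stall=0 (-) EX@4 MEM@5 WB@6
I2 mul r3 <- r1,r5: IF@3 ID@4 stall=0 (-) EX@5 MEM@6 WB@7
I3 add r3 <- r1,r2: IF@4 ID@5 stall=1 (RAW on I1.r2 (WB@6)) EX@7 MEM@8 WB@9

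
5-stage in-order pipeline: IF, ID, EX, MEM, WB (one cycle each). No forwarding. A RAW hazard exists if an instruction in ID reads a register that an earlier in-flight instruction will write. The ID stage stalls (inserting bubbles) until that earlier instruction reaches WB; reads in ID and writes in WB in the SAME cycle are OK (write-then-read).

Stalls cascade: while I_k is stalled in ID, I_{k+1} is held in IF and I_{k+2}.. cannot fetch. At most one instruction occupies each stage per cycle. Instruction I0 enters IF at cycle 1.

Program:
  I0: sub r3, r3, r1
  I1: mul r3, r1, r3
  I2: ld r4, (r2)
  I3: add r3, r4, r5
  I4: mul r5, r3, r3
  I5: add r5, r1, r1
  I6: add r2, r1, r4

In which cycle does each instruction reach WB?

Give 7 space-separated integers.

I0 sub r3 <- r3,r1: IF@1 ID@2 stall=0 (-) EX@3 MEM@4 WB@5
I1 mul r3 <- r1,r3: IF@2 ID@3 stall=2 (RAW on I0.r3 (WB@5)) EX@6 MEM@7 WB@8
I2 ld r4 <- r2: IF@3 ID@6 stall=0 (-) EX@7 MEM@8 WB@9
I3 add r3 <- r4,r5: IF@6 ID@7 stall=2 (RAW on I2.r4 (WB@9)) EX@10 MEM@11 WB@12
I4 mul r5 <- r3,r3: IF@7 ID@10 stall=2 (RAW on I3.r3 (WB@12)) EX@13 MEM@14 WB@15
I5 add r5 <- r1,r1: IF@10 ID@13 stall=0 (-) EX@14 MEM@15 WB@16
I6 add r2 <- r1,r4: IF@13 ID@14 stall=0 (-) EX@15 MEM@16 WB@17

Answer: 5 8 9 12 15 16 17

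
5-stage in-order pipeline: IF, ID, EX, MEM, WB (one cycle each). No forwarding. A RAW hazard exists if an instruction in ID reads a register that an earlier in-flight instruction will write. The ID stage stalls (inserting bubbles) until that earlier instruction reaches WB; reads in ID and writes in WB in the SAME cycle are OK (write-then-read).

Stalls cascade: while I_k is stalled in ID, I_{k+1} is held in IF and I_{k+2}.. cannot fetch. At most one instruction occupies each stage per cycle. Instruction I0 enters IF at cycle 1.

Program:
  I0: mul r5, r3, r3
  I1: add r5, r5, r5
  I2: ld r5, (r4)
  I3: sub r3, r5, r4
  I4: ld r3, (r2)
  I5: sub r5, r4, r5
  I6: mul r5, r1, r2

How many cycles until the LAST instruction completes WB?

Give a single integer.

I0 mul r5 <- r3,r3: IF@1 ID@2 stall=0 (-) EX@3 MEM@4 WB@5
I1 add r5 <- r5,r5: IF@2 ID@3 stall=2 (RAW on I0.r5 (WB@5)) EX@6 MEM@7 WB@8
I2 ld r5 <- r4: IF@3 ID@6 stall=0 (-) EX@7 MEM@8 WB@9
I3 sub r3 <- r5,r4: IF@6 ID@7 stall=2 (RAW on I2.r5 (WB@9)) EX@10 MEM@11 WB@12
I4 ld r3 <- r2: IF@7 ID@10 stall=0 (-) EX@11 MEM@12 WB@13
I5 sub r5 <- r4,r5: IF@10 ID@11 stall=0 (-) EX@12 MEM@13 WB@14
I6 mul r5 <- r1,r2: IF@11 ID@12 stall=0 (-) EX@13 MEM@14 WB@15

Answer: 15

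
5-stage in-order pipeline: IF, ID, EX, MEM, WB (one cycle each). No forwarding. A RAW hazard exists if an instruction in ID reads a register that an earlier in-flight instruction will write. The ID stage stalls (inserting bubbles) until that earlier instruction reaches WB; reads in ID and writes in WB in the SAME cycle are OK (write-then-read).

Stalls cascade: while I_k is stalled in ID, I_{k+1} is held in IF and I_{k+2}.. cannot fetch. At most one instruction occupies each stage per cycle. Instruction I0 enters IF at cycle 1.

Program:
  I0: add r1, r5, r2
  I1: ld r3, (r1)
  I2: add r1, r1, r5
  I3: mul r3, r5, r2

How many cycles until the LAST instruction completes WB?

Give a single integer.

I0 add r1 <- r5,r2: IF@1 ID@2 stall=0 (-) EX@3 MEM@4 WB@5
I1 ld r3 <- r1: IF@2 ID@3 stall=2 (RAW on I0.r1 (WB@5)) EX@6 MEM@7 WB@8
I2 add r1 <- r1,r5: IF@3 ID@6 stall=0 (-) EX@7 MEM@8 WB@9
I3 mul r3 <- r5,r2: IF@6 ID@7 stall=0 (-) EX@8 MEM@9 WB@10

Answer: 10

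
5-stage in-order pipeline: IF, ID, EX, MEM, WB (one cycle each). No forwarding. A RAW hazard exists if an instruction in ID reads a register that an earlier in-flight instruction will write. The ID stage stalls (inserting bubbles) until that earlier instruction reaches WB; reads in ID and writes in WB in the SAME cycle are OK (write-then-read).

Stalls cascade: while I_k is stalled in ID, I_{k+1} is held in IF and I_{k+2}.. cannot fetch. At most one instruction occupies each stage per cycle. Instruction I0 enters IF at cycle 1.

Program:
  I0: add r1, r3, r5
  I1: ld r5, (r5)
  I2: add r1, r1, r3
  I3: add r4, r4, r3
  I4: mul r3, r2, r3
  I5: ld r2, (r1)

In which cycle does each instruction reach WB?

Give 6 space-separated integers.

I0 add r1 <- r3,r5: IF@1 ID@2 stall=0 (-) EX@3 MEM@4 WB@5
I1 ld r5 <- r5: IF@2 ID@3 stall=0 (-) EX@4 MEM@5 WB@6
I2 add r1 <- r1,r3: IF@3 ID@4 stall=1 (RAW on I0.r1 (WB@5)) EX@6 MEM@7 WB@8
I3 add r4 <- r4,r3: IF@4 ID@6 stall=0 (-) EX@7 MEM@8 WB@9
I4 mul r3 <- r2,r3: IF@6 ID@7 stall=0 (-) EX@8 MEM@9 WB@10
I5 ld r2 <- r1: IF@7 ID@8 stall=0 (-) EX@9 MEM@10 WB@11

Answer: 5 6 8 9 10 11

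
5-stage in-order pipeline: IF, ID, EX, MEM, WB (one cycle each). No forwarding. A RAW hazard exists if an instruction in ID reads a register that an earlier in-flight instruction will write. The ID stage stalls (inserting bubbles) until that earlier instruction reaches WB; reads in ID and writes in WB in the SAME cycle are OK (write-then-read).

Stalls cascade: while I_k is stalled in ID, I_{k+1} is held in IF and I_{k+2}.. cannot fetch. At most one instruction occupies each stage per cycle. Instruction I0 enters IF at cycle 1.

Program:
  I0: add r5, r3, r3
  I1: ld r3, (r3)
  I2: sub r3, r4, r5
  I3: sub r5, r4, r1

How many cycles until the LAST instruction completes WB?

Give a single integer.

I0 add r5 <- r3,r3: IF@1 ID@2 stall=0 (-) EX@3 MEM@4 WB@5
I1 ld r3 <- r3: IF@2 ID@3 stall=0 (-) EX@4 MEM@5 WB@6
I2 sub r3 <- r4,r5: IF@3 ID@4 stall=1 (RAW on I0.r5 (WB@5)) EX@6 MEM@7 WB@8
I3 sub r5 <- r4,r1: IF@4 ID@6 stall=0 (-) EX@7 MEM@8 WB@9

Answer: 9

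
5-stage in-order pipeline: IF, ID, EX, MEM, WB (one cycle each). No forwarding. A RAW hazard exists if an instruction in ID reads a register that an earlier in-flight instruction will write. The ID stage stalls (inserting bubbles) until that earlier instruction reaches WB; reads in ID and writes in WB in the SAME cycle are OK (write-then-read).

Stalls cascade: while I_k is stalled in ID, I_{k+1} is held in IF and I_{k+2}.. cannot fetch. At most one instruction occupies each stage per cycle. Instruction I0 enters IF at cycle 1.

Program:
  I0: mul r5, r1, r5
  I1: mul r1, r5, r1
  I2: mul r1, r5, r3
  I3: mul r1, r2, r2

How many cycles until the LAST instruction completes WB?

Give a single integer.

Answer: 10

Derivation:
I0 mul r5 <- r1,r5: IF@1 ID@2 stall=0 (-) EX@3 MEM@4 WB@5
I1 mul r1 <- r5,r1: IF@2 ID@3 stall=2 (RAW on I0.r5 (WB@5)) EX@6 MEM@7 WB@8
I2 mul r1 <- r5,r3: IF@3 ID@6 stall=0 (-) EX@7 MEM@8 WB@9
I3 mul r1 <- r2,r2: IF@6 ID@7 stall=0 (-) EX@8 MEM@9 WB@10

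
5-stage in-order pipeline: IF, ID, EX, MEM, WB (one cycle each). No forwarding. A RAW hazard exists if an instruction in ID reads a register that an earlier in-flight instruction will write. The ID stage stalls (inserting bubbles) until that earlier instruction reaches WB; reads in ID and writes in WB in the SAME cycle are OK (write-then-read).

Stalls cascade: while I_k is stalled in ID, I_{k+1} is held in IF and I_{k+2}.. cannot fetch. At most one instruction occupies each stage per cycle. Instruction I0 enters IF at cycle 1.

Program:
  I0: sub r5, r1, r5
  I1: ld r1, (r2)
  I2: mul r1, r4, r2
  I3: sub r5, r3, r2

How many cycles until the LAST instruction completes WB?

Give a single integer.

I0 sub r5 <- r1,r5: IF@1 ID@2 stall=0 (-) EX@3 MEM@4 WB@5
I1 ld r1 <- r2: IF@2 ID@3 stall=0 (-) EX@4 MEM@5 WB@6
I2 mul r1 <- r4,r2: IF@3 ID@4 stall=0 (-) EX@5 MEM@6 WB@7
I3 sub r5 <- r3,r2: IF@4 ID@5 stall=0 (-) EX@6 MEM@7 WB@8

Answer: 8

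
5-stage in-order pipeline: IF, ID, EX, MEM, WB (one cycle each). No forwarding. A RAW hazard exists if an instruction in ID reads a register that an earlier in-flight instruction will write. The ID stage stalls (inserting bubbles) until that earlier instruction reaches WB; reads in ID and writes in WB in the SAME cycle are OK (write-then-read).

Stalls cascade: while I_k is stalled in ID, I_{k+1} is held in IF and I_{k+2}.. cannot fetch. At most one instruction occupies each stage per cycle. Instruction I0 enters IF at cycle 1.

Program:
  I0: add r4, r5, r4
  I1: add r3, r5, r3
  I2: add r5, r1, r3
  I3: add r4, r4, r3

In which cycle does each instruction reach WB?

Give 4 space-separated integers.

Answer: 5 6 9 10

Derivation:
I0 add r4 <- r5,r4: IF@1 ID@2 stall=0 (-) EX@3 MEM@4 WB@5
I1 add r3 <- r5,r3: IF@2 ID@3 stall=0 (-) EX@4 MEM@5 WB@6
I2 add r5 <- r1,r3: IF@3 ID@4 stall=2 (RAW on I1.r3 (WB@6)) EX@7 MEM@8 WB@9
I3 add r4 <- r4,r3: IF@4 ID@7 stall=0 (-) EX@8 MEM@9 WB@10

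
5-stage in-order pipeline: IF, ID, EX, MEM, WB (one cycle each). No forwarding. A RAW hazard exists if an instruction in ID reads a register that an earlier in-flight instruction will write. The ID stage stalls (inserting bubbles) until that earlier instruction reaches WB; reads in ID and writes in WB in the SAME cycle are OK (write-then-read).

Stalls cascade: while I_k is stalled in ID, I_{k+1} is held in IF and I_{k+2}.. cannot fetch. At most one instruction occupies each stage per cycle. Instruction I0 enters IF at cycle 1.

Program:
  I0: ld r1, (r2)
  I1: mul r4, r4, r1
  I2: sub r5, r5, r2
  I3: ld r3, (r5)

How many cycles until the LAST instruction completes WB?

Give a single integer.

I0 ld r1 <- r2: IF@1 ID@2 stall=0 (-) EX@3 MEM@4 WB@5
I1 mul r4 <- r4,r1: IF@2 ID@3 stall=2 (RAW on I0.r1 (WB@5)) EX@6 MEM@7 WB@8
I2 sub r5 <- r5,r2: IF@3 ID@6 stall=0 (-) EX@7 MEM@8 WB@9
I3 ld r3 <- r5: IF@6 ID@7 stall=2 (RAW on I2.r5 (WB@9)) EX@10 MEM@11 WB@12

Answer: 12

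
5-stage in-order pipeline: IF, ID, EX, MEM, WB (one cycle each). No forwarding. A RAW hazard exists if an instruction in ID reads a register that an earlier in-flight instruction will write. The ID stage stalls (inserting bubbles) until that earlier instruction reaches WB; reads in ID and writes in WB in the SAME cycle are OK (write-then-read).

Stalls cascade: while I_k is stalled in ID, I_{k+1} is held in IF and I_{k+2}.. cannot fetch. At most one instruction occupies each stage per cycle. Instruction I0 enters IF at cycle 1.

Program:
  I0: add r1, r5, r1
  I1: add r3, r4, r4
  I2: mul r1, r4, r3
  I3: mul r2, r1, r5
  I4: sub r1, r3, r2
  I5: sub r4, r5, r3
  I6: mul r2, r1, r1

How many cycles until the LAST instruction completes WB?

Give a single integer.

Answer: 18

Derivation:
I0 add r1 <- r5,r1: IF@1 ID@2 stall=0 (-) EX@3 MEM@4 WB@5
I1 add r3 <- r4,r4: IF@2 ID@3 stall=0 (-) EX@4 MEM@5 WB@6
I2 mul r1 <- r4,r3: IF@3 ID@4 stall=2 (RAW on I1.r3 (WB@6)) EX@7 MEM@8 WB@9
I3 mul r2 <- r1,r5: IF@4 ID@7 stall=2 (RAW on I2.r1 (WB@9)) EX@10 MEM@11 WB@12
I4 sub r1 <- r3,r2: IF@7 ID@10 stall=2 (RAW on I3.r2 (WB@12)) EX@13 MEM@14 WB@15
I5 sub r4 <- r5,r3: IF@10 ID@13 stall=0 (-) EX@14 MEM@15 WB@16
I6 mul r2 <- r1,r1: IF@13 ID@14 stall=1 (RAW on I4.r1 (WB@15)) EX@16 MEM@17 WB@18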